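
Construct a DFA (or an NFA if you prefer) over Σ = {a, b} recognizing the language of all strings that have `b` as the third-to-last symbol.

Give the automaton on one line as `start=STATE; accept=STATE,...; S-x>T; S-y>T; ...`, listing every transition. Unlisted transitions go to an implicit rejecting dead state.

A DFA must remember the last 3 symbols (since which symbol is third-to-last isn't known until the input ends). Use one state per possible window of the last ≤3 symbols; accept from those whose window starts with `b`.
With 15 states:
          a    b  
>  q0     q1   q2 
   q1     q3   q4 
   q2     q5   q6 
   q3     q7   q8 
   q4     q9  q10 
   q5    q11  q12 
   q6    q13  q14 
   q7     q7   q8 
   q8     q9  q10 
   q9    q11  q12 
   q10   q13  q14 
 * q11    q7   q8 
 * q12    q9  q10 
 * q13   q11  q12 
 * q14   q13  q14 
(> = start, * = accepting)

start=q0; accept=q11,q12,q13,q14; q0-a>q1; q0-b>q2; q1-a>q3; q1-b>q4; q2-a>q5; q2-b>q6; q3-a>q7; q3-b>q8; q4-a>q9; q4-b>q10; q5-a>q11; q5-b>q12; q6-a>q13; q6-b>q14; q7-a>q7; q7-b>q8; q8-a>q9; q8-b>q10; q9-a>q11; q9-b>q12; q10-a>q13; q10-b>q14; q11-a>q7; q11-b>q8; q12-a>q9; q12-b>q10; q13-a>q11; q13-b>q12; q14-a>q13; q14-b>q14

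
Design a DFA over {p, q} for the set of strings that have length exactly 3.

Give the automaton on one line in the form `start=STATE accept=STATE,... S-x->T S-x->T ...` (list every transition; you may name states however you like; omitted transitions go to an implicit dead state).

start=A accept=D A-p->B A-q->B B-p->C B-q->C C-p->D C-q->D D-p->E D-q->E E-p->E E-q->E

We only need to distinguish lengths 0, 1, …, 3, and '>3'. Chain A → B → C → D → E on every symbol, with E looping. Accepting states: {D}.
       p  q 
>  A   B  B 
   B   C  C 
   C   D  D 
 * D   E  E 
   E   E  E 
(> = start, * = accepting)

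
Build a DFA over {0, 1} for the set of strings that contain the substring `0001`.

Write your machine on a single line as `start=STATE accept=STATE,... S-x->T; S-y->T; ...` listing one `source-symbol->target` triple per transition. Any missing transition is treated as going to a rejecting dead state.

States q0..q3 record the length of the longest prefix of `0001` that matches the current input suffix. Reaching q4 means `0001` has been seen, and we stay there forever. Accept from q4.
        0   1  
>  q0   q1  q0 
   q1   q2  q0 
   q2   q3  q0 
   q3   q3  q4 
 * q4   q4  q4 
(> = start, * = accepting)

start=q0; accept=q4; q0-0->q1; q0-1->q0; q1-0->q2; q1-1->q0; q2-0->q3; q2-1->q0; q3-0->q3; q3-1->q4; q4-0->q4; q4-1->q4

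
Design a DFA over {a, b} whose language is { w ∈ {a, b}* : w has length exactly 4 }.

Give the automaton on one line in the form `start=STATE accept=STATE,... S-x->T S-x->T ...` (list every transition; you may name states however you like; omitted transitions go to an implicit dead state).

Count input length up to 5: every symbol moves from q0 toward q5, which means 'more than 4' and absorbs. Accept from {q4}.
6 states suffice.
        a   b  
>  q0   q1  q1 
   q1   q2  q2 
   q2   q3  q3 
   q3   q4  q4 
 * q4   q5  q5 
   q5   q5  q5 
(> = start, * = accepting)

start=q0 accept=q4 q0-a->q1 q0-b->q1 q1-a->q2 q1-b->q2 q2-a->q3 q2-b->q3 q3-a->q4 q3-b->q4 q4-a->q5 q4-b->q5 q5-a->q5 q5-b->q5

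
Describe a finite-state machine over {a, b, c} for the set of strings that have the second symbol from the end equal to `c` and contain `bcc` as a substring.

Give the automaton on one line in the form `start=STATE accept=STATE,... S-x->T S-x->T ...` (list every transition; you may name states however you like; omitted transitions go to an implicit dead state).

start=q0 accept=q3,q4 q0-a->q0 q0-b->q1 q0-c->q0 q1-a->q0 q1-b->q1 q1-c->q2 q2-a->q0 q2-b->q1 q2-c->q3 q3-a->q4 q3-b->q4 q3-c->q3 q4-a->q5 q4-b->q5 q4-c->q6 q5-a->q5 q5-b->q5 q5-c->q6 q6-a->q4 q6-b->q4 q6-c->q3

Handle the two conditions separately and then intersect. The first has 13 states tracking the last 2 symbols read; the second has 4 states tracking whether and how much of `bcc` has been seen. A product state is a pair (one from each), accepting exactly when both do. After merging equivalent states the machine shrinks.
With 7 states:
        a   b   c  
>  q0   q0  q1  q0 
   q1   q0  q1  q2 
   q2   q0  q1  q3 
 * q3   q4  q4  q3 
 * q4   q5  q5  q6 
   q5   q5  q5  q6 
   q6   q4  q4  q3 
(> = start, * = accepting)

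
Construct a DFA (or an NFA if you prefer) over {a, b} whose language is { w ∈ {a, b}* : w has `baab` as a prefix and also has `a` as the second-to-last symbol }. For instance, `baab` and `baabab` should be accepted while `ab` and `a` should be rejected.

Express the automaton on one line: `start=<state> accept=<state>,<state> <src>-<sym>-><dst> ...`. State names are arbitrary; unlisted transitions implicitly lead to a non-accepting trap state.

start=S0 accept=S9,S12 S0-a->S1 S0-b->S2 S1-a->S3 S1-b->S4 S2-a->S5 S2-b->S6 S3-a->S3 S3-b->S4 S4-a->S7 S4-b->S6 S5-a->S8 S5-b->S4 S6-a->S7 S6-b->S6 S7-a->S3 S7-b->S4 S8-a->S3 S8-b->S9 S9-a->S10 S9-b->S11 S10-a->S12 S10-b->S9 S11-a->S10 S11-b->S11 S12-a->S12 S12-b->S9

Build one automaton per condition and run them in lockstep. One (6 states) tracks whether the input so far still matches the prefix `baab`; the other (7 states) tracks the last 2 symbols read. Each combined state is a pair, one component from each; accept when both components accept.
A 13-state machine:
          a    b  
>  S0     S1   S2 
   S1     S3   S4 
   S2     S5   S6 
   S3     S3   S4 
   S4     S7   S6 
   S5     S8   S4 
   S6     S7   S6 
   S7     S3   S4 
   S8     S3   S9 
 * S9    S10  S11 
   S10   S12   S9 
   S11   S10  S11 
 * S12   S12   S9 
(> = start, * = accepting)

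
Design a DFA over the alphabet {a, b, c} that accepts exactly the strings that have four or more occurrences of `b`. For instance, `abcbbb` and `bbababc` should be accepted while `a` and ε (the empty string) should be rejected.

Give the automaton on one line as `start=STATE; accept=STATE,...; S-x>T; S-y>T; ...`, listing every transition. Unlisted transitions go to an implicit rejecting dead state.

start=q0; accept=q4,q5; q0-a>q0; q0-b>q1; q0-c>q0; q1-a>q1; q1-b>q2; q1-c>q1; q2-a>q2; q2-b>q3; q2-c>q2; q3-a>q3; q3-b>q4; q3-c>q3; q4-a>q4; q4-b>q5; q4-c>q4; q5-a>q5; q5-b>q5; q5-c>q5

Only the number of `b`s matters, and only up to 5. Make a chain q0 → q1 → q2 → q3 → q4 → q5 advanced by each `b` (with q5 absorbing); every other symbol self-loops. The accepting set is {q4, q5}.
        a   b   c  
>  q0   q0  q1  q0 
   q1   q1  q2  q1 
   q2   q2  q3  q2 
   q3   q3  q4  q3 
 * q4   q4  q5  q4 
 * q5   q5  q5  q5 
(> = start, * = accepting)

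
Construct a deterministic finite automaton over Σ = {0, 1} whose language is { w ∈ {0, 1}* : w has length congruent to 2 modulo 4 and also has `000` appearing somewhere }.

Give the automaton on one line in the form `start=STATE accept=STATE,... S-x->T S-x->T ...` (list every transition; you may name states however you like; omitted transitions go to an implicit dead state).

Build one automaton per condition and run them in lockstep. The first has 4 states tracking the input length modulo 4; the second has 4 states tracking whether and how much of `000` has been seen. A product state is a pair (one from each), accepting exactly when both do.
          0    1  
>  s0     s1   s2 
   s1     s3   s4 
   s2     s5   s4 
   s3     s6   s7 
   s4     s8   s7 
   s5     s9   s7 
   s6    s10  s10 
   s7    s11   s0 
   s8    s12   s0 
   s9    s10   s0 
   s10   s13  s13 
   s11   s14   s2 
   s12   s13   s2 
   s13   s15  s15 
   s14   s15   s4 
 * s15    s6   s6 
(> = start, * = accepting)

start=s0 accept=s15 s0-0->s1 s0-1->s2 s1-0->s3 s1-1->s4 s2-0->s5 s2-1->s4 s3-0->s6 s3-1->s7 s4-0->s8 s4-1->s7 s5-0->s9 s5-1->s7 s6-0->s10 s6-1->s10 s7-0->s11 s7-1->s0 s8-0->s12 s8-1->s0 s9-0->s10 s9-1->s0 s10-0->s13 s10-1->s13 s11-0->s14 s11-1->s2 s12-0->s13 s12-1->s2 s13-0->s15 s13-1->s15 s14-0->s15 s14-1->s4 s15-0->s6 s15-1->s6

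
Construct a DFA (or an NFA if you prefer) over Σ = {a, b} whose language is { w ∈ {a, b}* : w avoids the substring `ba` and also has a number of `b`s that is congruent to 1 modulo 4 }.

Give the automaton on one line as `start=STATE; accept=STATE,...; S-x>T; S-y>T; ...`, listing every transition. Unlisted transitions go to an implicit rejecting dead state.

Handle the two conditions separately and then intersect. The first has 3 states tracking partial matches of the forbidden pattern `ba`; the second has 4 states tracking the count of `b`s modulo 4. A product state is a pair (one from each), accepting exactly when both do. After merging equivalent states the machine shrinks.
With 6 states:
        a   b  
>  S0   S0  S1 
 * S1   S2  S3 
   S2   S2  S2 
   S3   S2  S4 
   S4   S2  S5 
   S5   S2  S1 
(> = start, * = accepting)

start=S0; accept=S1; S0-a>S0; S0-b>S1; S1-a>S2; S1-b>S3; S2-a>S2; S2-b>S2; S3-a>S2; S3-b>S4; S4-a>S2; S4-b>S5; S5-a>S2; S5-b>S1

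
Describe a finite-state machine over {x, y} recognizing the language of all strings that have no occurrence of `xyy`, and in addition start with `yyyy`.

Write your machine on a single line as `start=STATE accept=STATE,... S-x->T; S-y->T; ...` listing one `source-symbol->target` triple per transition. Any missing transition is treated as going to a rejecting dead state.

Build one automaton per condition and run them in lockstep. The first has 4 states tracking partial matches of the forbidden pattern `xyy`; the second has 6 states tracking whether the input so far still matches the prefix `yyyy`. A product state is a pair (one from each), accepting exactly when both do.
11 states suffice.
          x    y  
>  S0     S1   S2 
   S1     S1   S3 
   S2     S1   S4 
   S3     S1   S5 
   S4     S1   S6 
   S5     S5   S5 
   S6     S1   S7 
 * S7     S8   S7 
 * S8     S8   S9 
 * S9     S8  S10 
   S10   S10  S10 
(> = start, * = accepting)

start=S0; accept=S7,S8,S9; S0-x->S1; S0-y->S2; S1-x->S1; S1-y->S3; S2-x->S1; S2-y->S4; S3-x->S1; S3-y->S5; S4-x->S1; S4-y->S6; S5-x->S5; S5-y->S5; S6-x->S1; S6-y->S7; S7-x->S8; S7-y->S7; S8-x->S8; S8-y->S9; S9-x->S8; S9-y->S10; S10-x->S10; S10-y->S10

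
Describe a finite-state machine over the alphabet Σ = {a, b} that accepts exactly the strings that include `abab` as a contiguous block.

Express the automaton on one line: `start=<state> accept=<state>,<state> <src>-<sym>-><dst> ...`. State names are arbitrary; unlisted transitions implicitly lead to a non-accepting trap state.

Track how much of `abab` has been matched so far: state q0 is no progress, q4 is the absorbing accept state reached once `abab` has occurred. Intermediate states record partial matches; on a mismatch, fall back to the longest reusable overlap.
A 5-state machine:
        a   b  
>  q0   q1  q0 
   q1   q1  q2 
   q2   q3  q0 
   q3   q1  q4 
 * q4   q4  q4 
(> = start, * = accepting)

start=q0 accept=q4 q0-a->q1 q0-b->q0 q1-a->q1 q1-b->q2 q2-a->q3 q2-b->q0 q3-a->q1 q3-b->q4 q4-a->q4 q4-b->q4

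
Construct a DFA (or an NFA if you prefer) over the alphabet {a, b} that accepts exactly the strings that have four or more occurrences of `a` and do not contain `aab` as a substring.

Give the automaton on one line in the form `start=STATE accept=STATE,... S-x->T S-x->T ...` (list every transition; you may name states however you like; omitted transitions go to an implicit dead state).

start=q0 accept=q7,q11,q12 q0-a->q1 q0-b->q0 q1-a->q2 q1-b->q3 q2-a->q4 q2-b->q5 q3-a->q6 q3-b->q3 q4-a->q7 q4-b->q5 q5-a->q5 q5-b->q5 q6-a->q4 q6-b->q8 q7-a->q7 q7-b->q5 q8-a->q9 q8-b->q8 q9-a->q7 q9-b->q10 q10-a->q11 q10-b->q10 q11-a->q7 q11-b->q12 q12-a->q11 q12-b->q12

Run two small machines in parallel and take their product. One (6 states) tracks the count of `a`s, saturating at 5; the other (4 states) tracks partial matches of the forbidden pattern `aab`. Each combined state is a pair, one component from each; accept when both components accept. After merging equivalent states the machine shrinks.
With 13 states:
          a    b  
>  q0     q1   q0 
   q1     q2   q3 
   q2     q4   q5 
   q3     q6   q3 
   q4     q7   q5 
   q5     q5   q5 
   q6     q4   q8 
 * q7     q7   q5 
   q8     q9   q8 
   q9     q7  q10 
   q10   q11  q10 
 * q11    q7  q12 
 * q12   q11  q12 
(> = start, * = accepting)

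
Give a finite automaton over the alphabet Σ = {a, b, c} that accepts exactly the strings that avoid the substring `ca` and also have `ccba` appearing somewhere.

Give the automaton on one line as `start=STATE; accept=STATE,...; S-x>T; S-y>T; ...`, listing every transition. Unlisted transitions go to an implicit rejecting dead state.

Handle the two conditions separately and then intersect. The first has 3 states tracking partial matches of the forbidden pattern `ca`; the second has 5 states tracking whether and how much of `ccba` has been seen. A product state is a pair (one from each), accepting exactly when both do. After merging equivalent states the machine shrinks.
A 7-state machine:
        a   b   c  
>  q0   q0  q0  q1 
   q1   q2  q0  q3 
   q2   q2  q2  q2 
   q3   q2  q4  q3 
   q4   q5  q0  q1 
 * q5   q5  q5  q6 
 * q6   q2  q5  q6 
(> = start, * = accepting)

start=q0; accept=q5,q6; q0-a>q0; q0-b>q0; q0-c>q1; q1-a>q2; q1-b>q0; q1-c>q3; q2-a>q2; q2-b>q2; q2-c>q2; q3-a>q2; q3-b>q4; q3-c>q3; q4-a>q5; q4-b>q0; q4-c>q1; q5-a>q5; q5-b>q5; q5-c>q6; q6-a>q2; q6-b>q5; q6-c>q6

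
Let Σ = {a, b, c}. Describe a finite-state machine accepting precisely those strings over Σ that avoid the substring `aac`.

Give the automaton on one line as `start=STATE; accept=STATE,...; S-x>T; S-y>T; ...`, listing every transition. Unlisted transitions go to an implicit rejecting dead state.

start=q0; accept=q0,q1,q2; q0-a>q1; q0-b>q0; q0-c>q0; q1-a>q2; q1-b>q0; q1-c>q0; q2-a>q2; q2-b>q0; q2-c>q3; q3-a>q3; q3-b>q3; q3-c>q3

Track partial matches of the forbidden pattern `aac`. State q3 is a dead state reached once `aac` has occurred; every other state accepts. q0 means no part of `aac` is currently matched.
        a   b   c  
>* q0   q1  q0  q0 
 * q1   q2  q0  q0 
 * q2   q2  q0  q3 
   q3   q3  q3  q3 
(> = start, * = accepting)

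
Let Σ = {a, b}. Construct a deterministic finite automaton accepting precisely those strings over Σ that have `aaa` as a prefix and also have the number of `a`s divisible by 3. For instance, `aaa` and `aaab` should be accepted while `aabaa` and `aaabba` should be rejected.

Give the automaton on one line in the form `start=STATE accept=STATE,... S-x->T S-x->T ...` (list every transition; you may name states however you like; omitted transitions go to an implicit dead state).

start=q0 accept=q4 q0-a->q1 q0-b->q2 q1-a->q3 q1-b->q2 q2-a->q2 q2-b->q2 q3-a->q4 q3-b->q2 q4-a->q5 q4-b->q4 q5-a->q6 q5-b->q5 q6-a->q4 q6-b->q6

Run two small machines in parallel and take their product. One (5 states) tracks whether the input so far still matches the prefix `aaa`; the other (3 states) tracks the count of `a`s modulo 3. Each combined state is a pair, one component from each; accept when both components accept. Equivalent product states are then merged.
A 7-state machine:
        a   b  
>  q0   q1  q2 
   q1   q3  q2 
   q2   q2  q2 
   q3   q4  q2 
 * q4   q5  q4 
   q5   q6  q5 
   q6   q4  q6 
(> = start, * = accepting)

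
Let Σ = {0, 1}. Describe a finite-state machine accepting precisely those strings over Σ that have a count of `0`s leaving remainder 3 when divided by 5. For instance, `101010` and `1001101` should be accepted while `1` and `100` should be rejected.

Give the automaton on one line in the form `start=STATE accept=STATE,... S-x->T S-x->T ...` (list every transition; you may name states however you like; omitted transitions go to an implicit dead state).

The only thing that matters is how many `0`s have appeared, reduced mod 5. Use one state per residue: S0 for 0, …, S4 for 4. Reading `0` moves to the next residue; anything else stays put. S3 is accepting.
A 5-state machine:
        0   1  
>  S0   S1  S0 
   S1   S2  S1 
   S2   S3  S2 
 * S3   S4  S3 
   S4   S0  S4 
(> = start, * = accepting)

start=S0 accept=S3 S0-0->S1 S0-1->S0 S1-0->S2 S1-1->S1 S2-0->S3 S2-1->S2 S3-0->S4 S3-1->S3 S4-0->S0 S4-1->S4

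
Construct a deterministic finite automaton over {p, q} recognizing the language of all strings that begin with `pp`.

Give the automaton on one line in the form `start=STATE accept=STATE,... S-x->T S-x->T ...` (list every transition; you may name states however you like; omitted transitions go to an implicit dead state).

start=S0 accept=S2 S0-p->S1 S0-q->S3 S1-p->S2 S1-q->S3 S2-p->S2 S2-q->S2 S3-p->S3 S3-q->S3

Walk along `pp` while the input agrees: from S0 take `p` to S1, and so on. Any deviation drops to the rejecting sink S3. Once S2 is reached the prefix is confirmed and every continuation is accepted.
        p   q  
>  S0   S1  S3 
   S1   S2  S3 
 * S2   S2  S2 
   S3   S3  S3 
(> = start, * = accepting)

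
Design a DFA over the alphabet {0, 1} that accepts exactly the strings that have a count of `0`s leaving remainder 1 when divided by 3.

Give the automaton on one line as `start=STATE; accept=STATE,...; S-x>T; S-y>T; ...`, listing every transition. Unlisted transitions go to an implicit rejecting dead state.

start=q0; accept=q1; q0-0>q1; q0-1>q0; q1-0>q2; q1-1>q1; q2-0>q0; q2-1>q2

The only thing that matters is how many `0`s have appeared, reduced mod 3. Use one state per residue: q0 for 0, …, q2 for 2. Reading `0` moves to the next residue; anything else stays put. q1 is accepting.
        0   1  
>  q0   q1  q0 
 * q1   q2  q1 
   q2   q0  q2 
(> = start, * = accepting)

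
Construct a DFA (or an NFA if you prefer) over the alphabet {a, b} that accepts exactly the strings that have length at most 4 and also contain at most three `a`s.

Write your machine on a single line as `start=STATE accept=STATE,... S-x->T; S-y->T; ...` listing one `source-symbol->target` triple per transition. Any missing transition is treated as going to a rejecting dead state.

Build one automaton per condition and run them in lockstep. One (6 states) tracks the input length, saturating at 5; the other (5 states) tracks the count of `a`s, saturating at 4. Each combined state is a pair, one component from each; accept when both components accept.
          a    b  
>* s0     s1   s2 
 * s1     s3   s4 
 * s2     s4   s5 
 * s3     s6   s7 
 * s4     s7   s8 
 * s5     s8   s9 
 * s6    s10  s11 
 * s7    s11  s12 
 * s8    s12  s13 
 * s9    s13  s14 
   s10   s15  s15 
 * s11   s15  s16 
 * s12   s16  s17 
 * s13   s17  s18 
 * s14   s18  s19 
   s15   s15  s15 
   s16   s15  s16 
   s17   s16  s17 
   s18   s17  s18 
   s19   s18  s19 
(> = start, * = accepting)

start=s0; accept=s0,s1,s2,s3,s4,s5,s6,s7,s8,s9,s11,s12,s13,s14; s0-a->s1; s0-b->s2; s1-a->s3; s1-b->s4; s2-a->s4; s2-b->s5; s3-a->s6; s3-b->s7; s4-a->s7; s4-b->s8; s5-a->s8; s5-b->s9; s6-a->s10; s6-b->s11; s7-a->s11; s7-b->s12; s8-a->s12; s8-b->s13; s9-a->s13; s9-b->s14; s10-a->s15; s10-b->s15; s11-a->s15; s11-b->s16; s12-a->s16; s12-b->s17; s13-a->s17; s13-b->s18; s14-a->s18; s14-b->s19; s15-a->s15; s15-b->s15; s16-a->s15; s16-b->s16; s17-a->s16; s17-b->s17; s18-a->s17; s18-b->s18; s19-a->s18; s19-b->s19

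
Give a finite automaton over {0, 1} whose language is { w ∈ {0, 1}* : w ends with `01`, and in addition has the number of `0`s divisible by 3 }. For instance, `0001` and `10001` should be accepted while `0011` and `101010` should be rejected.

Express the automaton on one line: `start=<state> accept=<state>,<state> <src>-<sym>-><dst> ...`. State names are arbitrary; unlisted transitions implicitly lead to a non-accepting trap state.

Run two small machines in parallel and take their product. One (3 states) tracks how much of the suffix `01` has currently been matched; the other (3 states) tracks the count of `0`s modulo 3. Each combined state is a pair, one component from each; accept when both components accept. Equivalent product states are then merged.
With 5 states:
        0   1  
>  s0   s1  s0 
   s1   s2  s1 
   s2   s3  s2 
   s3   s1  s4 
 * s4   s1  s0 
(> = start, * = accepting)

start=s0 accept=s4 s0-0->s1 s0-1->s0 s1-0->s2 s1-1->s1 s2-0->s3 s2-1->s2 s3-0->s1 s3-1->s4 s4-0->s1 s4-1->s0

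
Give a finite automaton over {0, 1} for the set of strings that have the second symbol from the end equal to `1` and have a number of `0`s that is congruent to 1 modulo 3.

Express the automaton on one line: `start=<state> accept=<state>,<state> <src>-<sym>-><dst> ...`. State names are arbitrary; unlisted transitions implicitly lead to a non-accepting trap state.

Handle the two conditions separately and then intersect. The first has 7 states tracking the last 2 symbols read; the second has 3 states tracking the count of `0`s modulo 3. A product state is a pair (one from each), accepting exactly when both do. Minimizing collapses redundant product states.
With 7 states:
        0   1  
>  S0   S1  S2 
   S1   S3  S4 
   S2   S5  S2 
   S3   S0  S3 
   S4   S3  S6 
 * S5   S3  S4 
 * S6   S3  S6 
(> = start, * = accepting)

start=S0 accept=S5,S6 S0-0->S1 S0-1->S2 S1-0->S3 S1-1->S4 S2-0->S5 S2-1->S2 S3-0->S0 S3-1->S3 S4-0->S3 S4-1->S6 S5-0->S3 S5-1->S4 S6-0->S3 S6-1->S6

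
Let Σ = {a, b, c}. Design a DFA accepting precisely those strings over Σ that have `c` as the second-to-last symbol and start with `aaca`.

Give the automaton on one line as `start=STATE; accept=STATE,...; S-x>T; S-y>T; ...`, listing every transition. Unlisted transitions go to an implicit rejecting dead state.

start=s0; accept=s5,s8; s0-a>s1; s0-b>s2; s0-c>s2; s1-a>s3; s1-b>s2; s1-c>s2; s2-a>s2; s2-b>s2; s2-c>s2; s3-a>s2; s3-b>s2; s3-c>s4; s4-a>s5; s4-b>s2; s4-c>s2; s5-a>s6; s5-b>s6; s5-c>s7; s6-a>s6; s6-b>s6; s6-c>s7; s7-a>s5; s7-b>s5; s7-c>s8; s8-a>s5; s8-b>s5; s8-c>s8

Handle the two conditions separately and then intersect. The first has 13 states tracking the last 2 symbols read; the second has 6 states tracking whether the input so far still matches the prefix `aaca`. A product state is a pair (one from each), accepting exactly when both do. Minimizing collapses redundant product states.
        a   b   c  
>  s0   s1  s2  s2 
   s1   s3  s2  s2 
   s2   s2  s2  s2 
   s3   s2  s2  s4 
   s4   s5  s2  s2 
 * s5   s6  s6  s7 
   s6   s6  s6  s7 
   s7   s5  s5  s8 
 * s8   s5  s5  s8 
(> = start, * = accepting)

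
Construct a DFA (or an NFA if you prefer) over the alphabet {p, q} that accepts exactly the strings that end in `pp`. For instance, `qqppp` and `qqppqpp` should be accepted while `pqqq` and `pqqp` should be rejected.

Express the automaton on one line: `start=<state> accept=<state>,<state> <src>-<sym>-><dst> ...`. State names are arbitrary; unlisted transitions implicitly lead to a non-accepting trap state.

start=s0 accept=s2 s0-p->s1 s0-q->s0 s1-p->s2 s1-q->s0 s2-p->s2 s2-q->s0

Let each state record the length of the longest suffix of the input read so far that is also a prefix of `pp`. s1 means the last symbol is `p`; s2 means the last 2 symbols are `pp`. Accept only at s2, where the string currently ends in `pp`.
A 3-state machine:
        p   q  
>  s0   s1  s0 
   s1   s2  s0 
 * s2   s2  s0 
(> = start, * = accepting)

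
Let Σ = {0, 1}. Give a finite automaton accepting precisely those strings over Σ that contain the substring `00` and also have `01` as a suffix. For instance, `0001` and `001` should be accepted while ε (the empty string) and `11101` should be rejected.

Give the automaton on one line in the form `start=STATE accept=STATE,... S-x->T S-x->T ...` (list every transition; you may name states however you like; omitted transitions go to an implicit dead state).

Run two small machines in parallel and take their product. The first has 3 states tracking whether and how much of `00` has been seen; the second has 3 states tracking how much of the suffix `01` has currently been matched. A product state is a pair (one from each), accepting exactly when both do. Equivalent product states are then merged.
        0   1  
>  s0   s1  s0 
   s1   s2  s0 
   s2   s2  s3 
 * s3   s2  s4 
   s4   s2  s4 
(> = start, * = accepting)

start=s0 accept=s3 s0-0->s1 s0-1->s0 s1-0->s2 s1-1->s0 s2-0->s2 s2-1->s3 s3-0->s2 s3-1->s4 s4-0->s2 s4-1->s4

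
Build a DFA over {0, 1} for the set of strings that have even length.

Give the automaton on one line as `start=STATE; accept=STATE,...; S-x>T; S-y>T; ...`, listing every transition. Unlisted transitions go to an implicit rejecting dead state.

start=S0; accept=S0; S0-0>S1; S0-1>S1; S1-0>S0; S1-1>S0

Only the length mod 2 matters, so use a 2-cycle: from any state, every input symbol moves to the next state, wrapping S1 back to S0. Mark S0 accepting.
        0   1  
>* S0   S1  S1 
   S1   S0  S0 
(> = start, * = accepting)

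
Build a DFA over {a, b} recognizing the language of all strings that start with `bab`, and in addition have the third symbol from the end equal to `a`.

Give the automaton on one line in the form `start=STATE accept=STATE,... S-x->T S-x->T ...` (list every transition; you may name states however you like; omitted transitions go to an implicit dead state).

Build one automaton per condition and run them in lockstep. The first has 5 states tracking whether the input so far still matches the prefix `bab`; the second has 15 states tracking the last 3 symbols read. A product state is a pair (one from each), accepting exactly when both do.
          a    b  
>  s0     s1   s2 
   s1     s3   s4 
   s2     s5   s6 
   s3     s7   s8 
   s4     s9  s10 
   s5    s11  s12 
   s6    s13  s14 
   s7     s7   s8 
   s8     s9  s10 
   s9    s11  s15 
   s10   s13  s14 
   s11    s7   s8 
   s12   s16  s17 
   s13   s11  s15 
   s14   s13  s14 
   s15    s9  s10 
 * s16   s18  s12 
 * s17   s19  s20 
   s18   s21  s22 
   s19   s18  s12 
   s20   s19  s20 
 * s21   s21  s22 
 * s22   s16  s17 
(> = start, * = accepting)

start=s0 accept=s16,s17,s21,s22 s0-a->s1 s0-b->s2 s1-a->s3 s1-b->s4 s2-a->s5 s2-b->s6 s3-a->s7 s3-b->s8 s4-a->s9 s4-b->s10 s5-a->s11 s5-b->s12 s6-a->s13 s6-b->s14 s7-a->s7 s7-b->s8 s8-a->s9 s8-b->s10 s9-a->s11 s9-b->s15 s10-a->s13 s10-b->s14 s11-a->s7 s11-b->s8 s12-a->s16 s12-b->s17 s13-a->s11 s13-b->s15 s14-a->s13 s14-b->s14 s15-a->s9 s15-b->s10 s16-a->s18 s16-b->s12 s17-a->s19 s17-b->s20 s18-a->s21 s18-b->s22 s19-a->s18 s19-b->s12 s20-a->s19 s20-b->s20 s21-a->s21 s21-b->s22 s22-a->s16 s22-b->s17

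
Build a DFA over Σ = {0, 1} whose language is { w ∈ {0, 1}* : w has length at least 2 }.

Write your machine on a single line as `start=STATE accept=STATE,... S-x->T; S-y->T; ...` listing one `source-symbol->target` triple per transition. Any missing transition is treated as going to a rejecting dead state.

start=s0; accept=s2,s3; s0-0->s1; s0-1->s1; s1-0->s2; s1-1->s2; s2-0->s3; s2-1->s3; s3-0->s3; s3-1->s3

We only need to distinguish lengths 0, 1, …, 2, and '>2'. Chain s0 → s1 → s2 → s3 on every symbol, with s3 looping. Accepting states: {s2, s3}.
        0   1  
>  s0   s1  s1 
   s1   s2  s2 
 * s2   s3  s3 
 * s3   s3  s3 
(> = start, * = accepting)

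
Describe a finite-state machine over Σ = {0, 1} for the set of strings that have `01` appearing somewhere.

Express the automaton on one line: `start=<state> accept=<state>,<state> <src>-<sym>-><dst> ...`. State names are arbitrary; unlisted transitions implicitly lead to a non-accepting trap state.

start=A accept=C A-0->B A-1->A B-0->B B-1->C C-0->C C-1->C

States A..B record the length of the longest prefix of `01` that matches the current input suffix. Reaching C means `01` has been seen, and we stay there forever. Accept from C.
3 states suffice.
       0  1 
>  A   B  A 
   B   B  C 
 * C   C  C 
(> = start, * = accepting)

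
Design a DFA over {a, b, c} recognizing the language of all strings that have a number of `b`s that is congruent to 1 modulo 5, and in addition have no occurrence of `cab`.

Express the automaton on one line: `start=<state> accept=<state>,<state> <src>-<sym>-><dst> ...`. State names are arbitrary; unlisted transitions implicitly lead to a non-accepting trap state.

Build one automaton per condition and run them in lockstep. The first has 5 states tracking the count of `b`s modulo 5; the second has 4 states tracking partial matches of the forbidden pattern `cab`. A product state is a pair (one from each), accepting exactly when both do.
With 20 states:
          a    b    c  
>  S0     S0   S1   S2 
 * S1     S1   S3   S4 
   S2     S5   S1   S2 
   S3     S3   S6   S7 
 * S4     S8   S3   S4 
   S5     S0   S9   S2 
   S6     S6  S10  S11 
   S7    S12   S6   S7 
 * S8     S1  S13   S4 
   S9     S9  S13   S9 
   S10   S10   S0  S14 
   S11   S15  S10  S11 
   S12    S3  S16   S7 
   S13   S13  S16  S13 
   S14   S17   S0  S14 
   S15    S6  S18  S11 
   S16   S16  S18  S16 
   S17   S10  S19  S14 
   S18   S18  S19  S18 
   S19   S19   S9  S19 
(> = start, * = accepting)

start=S0 accept=S1,S4,S8 S0-a->S0 S0-b->S1 S0-c->S2 S1-a->S1 S1-b->S3 S1-c->S4 S2-a->S5 S2-b->S1 S2-c->S2 S3-a->S3 S3-b->S6 S3-c->S7 S4-a->S8 S4-b->S3 S4-c->S4 S5-a->S0 S5-b->S9 S5-c->S2 S6-a->S6 S6-b->S10 S6-c->S11 S7-a->S12 S7-b->S6 S7-c->S7 S8-a->S1 S8-b->S13 S8-c->S4 S9-a->S9 S9-b->S13 S9-c->S9 S10-a->S10 S10-b->S0 S10-c->S14 S11-a->S15 S11-b->S10 S11-c->S11 S12-a->S3 S12-b->S16 S12-c->S7 S13-a->S13 S13-b->S16 S13-c->S13 S14-a->S17 S14-b->S0 S14-c->S14 S15-a->S6 S15-b->S18 S15-c->S11 S16-a->S16 S16-b->S18 S16-c->S16 S17-a->S10 S17-b->S19 S17-c->S14 S18-a->S18 S18-b->S19 S18-c->S18 S19-a->S19 S19-b->S9 S19-c->S19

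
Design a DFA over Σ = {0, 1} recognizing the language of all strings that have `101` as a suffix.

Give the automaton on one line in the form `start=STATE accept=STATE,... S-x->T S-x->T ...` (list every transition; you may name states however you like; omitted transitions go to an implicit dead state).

start=S0 accept=S3 S0-0->S0 S0-1->S1 S1-0->S2 S1-1->S1 S2-0->S0 S2-1->S3 S3-0->S2 S3-1->S1

Let each state record the length of the longest suffix of the input read so far that is also a prefix of `101`. S1 means the last symbol is `1`; S2 means the last 2 symbols are `10`; S3 means the last 3 symbols are `101`. Accept only at S3, where the string currently ends in `101`.
With 4 states:
        0   1  
>  S0   S0  S1 
   S1   S2  S1 
   S2   S0  S3 
 * S3   S2  S1 
(> = start, * = accepting)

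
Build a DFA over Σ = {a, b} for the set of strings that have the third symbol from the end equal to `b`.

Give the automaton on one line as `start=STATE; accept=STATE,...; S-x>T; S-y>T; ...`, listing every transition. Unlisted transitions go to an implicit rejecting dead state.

start=q0; accept=q11,q12,q13,q14; q0-a>q1; q0-b>q2; q1-a>q3; q1-b>q4; q2-a>q5; q2-b>q6; q3-a>q7; q3-b>q8; q4-a>q9; q4-b>q10; q5-a>q11; q5-b>q12; q6-a>q13; q6-b>q14; q7-a>q7; q7-b>q8; q8-a>q9; q8-b>q10; q9-a>q11; q9-b>q12; q10-a>q13; q10-b>q14; q11-a>q7; q11-b>q8; q12-a>q9; q12-b>q10; q13-a>q11; q13-b>q12; q14-a>q13; q14-b>q14

A DFA must remember the last 3 symbols (since which symbol is third-to-last isn't known until the input ends). Use one state per possible window of the last ≤3 symbols; accept from those whose window starts with `b`.
A 15-state machine:
          a    b  
>  q0     q1   q2 
   q1     q3   q4 
   q2     q5   q6 
   q3     q7   q8 
   q4     q9  q10 
   q5    q11  q12 
   q6    q13  q14 
   q7     q7   q8 
   q8     q9  q10 
   q9    q11  q12 
   q10   q13  q14 
 * q11    q7   q8 
 * q12    q9  q10 
 * q13   q11  q12 
 * q14   q13  q14 
(> = start, * = accepting)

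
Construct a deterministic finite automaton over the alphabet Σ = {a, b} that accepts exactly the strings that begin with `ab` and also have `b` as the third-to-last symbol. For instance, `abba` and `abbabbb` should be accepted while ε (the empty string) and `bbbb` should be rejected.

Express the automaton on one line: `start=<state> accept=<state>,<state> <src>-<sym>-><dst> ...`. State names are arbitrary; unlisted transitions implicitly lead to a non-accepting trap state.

Handle the two conditions separately and then intersect. The first has 4 states tracking whether the input so far still matches the prefix `ab`; the second has 15 states tracking the last 3 symbols read. A product state is a pair (one from each), accepting exactly when both do. Minimizing collapses redundant product states.
          a    b  
>  s0     s1   s2 
   s1     s2   s3 
   s2     s2   s2 
   s3     s4   s5 
   s4     s6   s7 
   s5     s8   s9 
 * s6    s10   s3 
 * s7     s4   s5 
 * s8     s6   s7 
 * s9     s8   s9 
   s10   s10   s3 
(> = start, * = accepting)

start=s0 accept=s6,s7,s8,s9 s0-a->s1 s0-b->s2 s1-a->s2 s1-b->s3 s2-a->s2 s2-b->s2 s3-a->s4 s3-b->s5 s4-a->s6 s4-b->s7 s5-a->s8 s5-b->s9 s6-a->s10 s6-b->s3 s7-a->s4 s7-b->s5 s8-a->s6 s8-b->s7 s9-a->s8 s9-b->s9 s10-a->s10 s10-b->s3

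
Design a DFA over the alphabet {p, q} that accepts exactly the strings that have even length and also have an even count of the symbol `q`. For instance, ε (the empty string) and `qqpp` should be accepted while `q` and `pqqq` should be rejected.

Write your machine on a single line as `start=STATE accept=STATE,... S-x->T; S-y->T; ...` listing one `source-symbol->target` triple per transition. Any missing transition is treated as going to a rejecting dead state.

start=s0; accept=s0; s0-p->s1; s0-q->s2; s1-p->s0; s1-q->s3; s2-p->s3; s2-q->s0; s3-p->s2; s3-q->s1

Run two small machines in parallel and take their product. The first has 2 states tracking the input length modulo 2; the second has 2 states tracking the count of `q`s modulo 2. A product state is a pair (one from each), accepting exactly when both do.
        p   q  
>* s0   s1  s2 
   s1   s0  s3 
   s2   s3  s0 
   s3   s2  s1 
(> = start, * = accepting)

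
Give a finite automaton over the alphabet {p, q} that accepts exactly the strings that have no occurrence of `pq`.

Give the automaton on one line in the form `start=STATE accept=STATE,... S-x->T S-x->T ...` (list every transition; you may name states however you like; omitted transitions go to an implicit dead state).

start=A accept=A,B A-p->B A-q->A B-p->B B-q->C C-p->C C-q->C

This is the complement of 'contains `pq`'. Use the same substring-matching states — A through C holding how much of `pq` has just been matched — but flip the accepting set: everything except the trap C accepts.
With 3 states:
       p  q 
>* A   B  A 
 * B   B  C 
   C   C  C 
(> = start, * = accepting)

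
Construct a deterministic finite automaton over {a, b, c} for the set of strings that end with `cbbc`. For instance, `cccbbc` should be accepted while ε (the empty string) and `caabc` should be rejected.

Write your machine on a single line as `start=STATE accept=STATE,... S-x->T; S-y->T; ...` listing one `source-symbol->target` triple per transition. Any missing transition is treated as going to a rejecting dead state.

start=S0; accept=S4; S0-a->S0; S0-b->S0; S0-c->S1; S1-a->S0; S1-b->S2; S1-c->S1; S2-a->S0; S2-b->S3; S2-c->S1; S3-a->S0; S3-b->S0; S3-c->S4; S4-a->S0; S4-b->S2; S4-c->S1

Let each state record the length of the longest suffix of the input read so far that is also a prefix of `cbbc`. S1 means the last symbol is `c`; S2 means the last 2 symbols are `cb`; S3 means the last 3 symbols are `cbb`; S4 means the last 4 symbols are `cbbc`. Accept only at S4, where the string currently ends in `cbbc`.
With 5 states:
        a   b   c  
>  S0   S0  S0  S1 
   S1   S0  S2  S1 
   S2   S0  S3  S1 
   S3   S0  S0  S4 
 * S4   S0  S2  S1 
(> = start, * = accepting)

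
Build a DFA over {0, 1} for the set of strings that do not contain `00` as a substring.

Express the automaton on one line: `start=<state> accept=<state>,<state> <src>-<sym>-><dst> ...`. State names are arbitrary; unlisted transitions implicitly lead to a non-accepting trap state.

start=s0 accept=s0,s1 s0-0->s1 s0-1->s0 s1-0->s2 s1-1->s0 s2-0->s2 s2-1->s2

This is the complement of 'contains `00`'. Use the same substring-matching states — s0 through s2 holding how much of `00` has just been matched — but flip the accepting set: everything except the trap s2 accepts.
        0   1  
>* s0   s1  s0 
 * s1   s2  s0 
   s2   s2  s2 
(> = start, * = accepting)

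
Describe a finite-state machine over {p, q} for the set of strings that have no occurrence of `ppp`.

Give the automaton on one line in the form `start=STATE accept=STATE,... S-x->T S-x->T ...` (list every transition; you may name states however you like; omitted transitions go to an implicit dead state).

Track partial matches of the forbidden pattern `ppp`. State s3 is a dead state reached once `ppp` has occurred; every other state accepts. s0 means no part of `ppp` is currently matched.
A 4-state machine:
        p   q  
>* s0   s1  s0 
 * s1   s2  s0 
 * s2   s3  s0 
   s3   s3  s3 
(> = start, * = accepting)

start=s0 accept=s0,s1,s2 s0-p->s1 s0-q->s0 s1-p->s2 s1-q->s0 s2-p->s3 s2-q->s0 s3-p->s3 s3-q->s3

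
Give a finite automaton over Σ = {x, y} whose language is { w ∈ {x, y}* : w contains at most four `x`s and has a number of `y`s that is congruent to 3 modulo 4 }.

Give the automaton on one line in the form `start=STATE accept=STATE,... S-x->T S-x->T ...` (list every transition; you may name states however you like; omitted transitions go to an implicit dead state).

Run two small machines in parallel and take their product. One (6 states) tracks the count of `x`s, saturating at 5; the other (4 states) tracks the count of `y`s modulo 4. Each combined state is a pair, one component from each; accept when both components accept.
          x    y  
>  q0     q1   q2 
   q1     q3   q4 
   q2     q4   q5 
   q3     q6   q7 
   q4     q7   q8 
   q5     q8   q9 
   q6    q10  q11 
   q7    q11  q12 
   q8    q12  q13 
 * q9    q13   q0 
   q10   q14  q15 
   q11   q15  q16 
   q12   q16  q17 
 * q13   q17   q1 
   q14   q14  q18 
   q15   q18  q19 
   q16   q19  q20 
 * q17   q20   q3 
   q18   q18  q21 
   q19   q21  q22 
 * q20   q22   q6 
   q21   q21  q23 
 * q22   q23  q10 
   q23   q23  q14 
(> = start, * = accepting)

start=q0 accept=q9,q13,q17,q20,q22 q0-x->q1 q0-y->q2 q1-x->q3 q1-y->q4 q2-x->q4 q2-y->q5 q3-x->q6 q3-y->q7 q4-x->q7 q4-y->q8 q5-x->q8 q5-y->q9 q6-x->q10 q6-y->q11 q7-x->q11 q7-y->q12 q8-x->q12 q8-y->q13 q9-x->q13 q9-y->q0 q10-x->q14 q10-y->q15 q11-x->q15 q11-y->q16 q12-x->q16 q12-y->q17 q13-x->q17 q13-y->q1 q14-x->q14 q14-y->q18 q15-x->q18 q15-y->q19 q16-x->q19 q16-y->q20 q17-x->q20 q17-y->q3 q18-x->q18 q18-y->q21 q19-x->q21 q19-y->q22 q20-x->q22 q20-y->q6 q21-x->q21 q21-y->q23 q22-x->q23 q22-y->q10 q23-x->q23 q23-y->q14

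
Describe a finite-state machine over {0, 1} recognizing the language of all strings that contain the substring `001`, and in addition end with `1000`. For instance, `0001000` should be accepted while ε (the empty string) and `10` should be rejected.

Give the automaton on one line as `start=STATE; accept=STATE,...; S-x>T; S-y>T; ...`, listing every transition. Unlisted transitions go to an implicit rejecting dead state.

Run two small machines in parallel and take their product. One (4 states) tracks whether and how much of `001` has been seen; the other (5 states) tracks how much of the suffix `1000` has currently been matched. Each combined state is a pair, one component from each; accept when both components accept.
With 12 states:
          0    1  
>  S0     S1   S2 
   S1     S3   S2 
   S2     S4   S2 
   S3     S3   S5 
   S4     S6   S2 
   S5     S7   S5 
   S6     S8   S5 
   S7     S9   S5 
   S8     S3   S5 
   S9    S10   S5 
 * S10   S11   S5 
   S11   S11   S5 
(> = start, * = accepting)

start=S0; accept=S10; S0-0>S1; S0-1>S2; S1-0>S3; S1-1>S2; S2-0>S4; S2-1>S2; S3-0>S3; S3-1>S5; S4-0>S6; S4-1>S2; S5-0>S7; S5-1>S5; S6-0>S8; S6-1>S5; S7-0>S9; S7-1>S5; S8-0>S3; S8-1>S5; S9-0>S10; S9-1>S5; S10-0>S11; S10-1>S5; S11-0>S11; S11-1>S5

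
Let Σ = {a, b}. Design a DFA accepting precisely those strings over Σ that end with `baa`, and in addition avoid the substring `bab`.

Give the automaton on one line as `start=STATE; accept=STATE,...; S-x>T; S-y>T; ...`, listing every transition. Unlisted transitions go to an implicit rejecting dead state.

Run two small machines in parallel and take their product. The first has 4 states tracking how much of the suffix `baa` has currently been matched; the second has 4 states tracking partial matches of the forbidden pattern `bab`. A product state is a pair (one from each), accepting exactly when both do.
An 8-state machine:
        a   b  
>  q0   q0  q1 
   q1   q2  q1 
   q2   q3  q4 
 * q3   q0  q1 
   q4   q5  q4 
   q5   q6  q4 
   q6   q7  q4 
   q7   q7  q4 
(> = start, * = accepting)

start=q0; accept=q3; q0-a>q0; q0-b>q1; q1-a>q2; q1-b>q1; q2-a>q3; q2-b>q4; q3-a>q0; q3-b>q1; q4-a>q5; q4-b>q4; q5-a>q6; q5-b>q4; q6-a>q7; q6-b>q4; q7-a>q7; q7-b>q4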